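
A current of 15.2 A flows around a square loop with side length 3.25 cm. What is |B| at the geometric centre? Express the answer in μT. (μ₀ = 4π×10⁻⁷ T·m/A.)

B ≈ 529 μT

Each side is a finite straight segment at perpendicular distance d = a/(2 tan(π/4)) = 0.01625 m from the centre, with end-angles ±π/4.
One side contributes B₁ = (μ₀I/4πd)·2 sin(π/4) = 1.32×10⁻⁴ T.
All 4 sides add in the same direction: B = 4 × 1.32×10⁻⁴ = 5.29×10⁻⁴ T.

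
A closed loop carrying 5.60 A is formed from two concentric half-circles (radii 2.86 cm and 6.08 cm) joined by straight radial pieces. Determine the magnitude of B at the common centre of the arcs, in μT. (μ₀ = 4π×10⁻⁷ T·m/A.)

The radial connectors point toward the centre, so dl × r̂ = 0 and they contribute nothing.
Each semicircle gives μ₀I/(4R): inner arc 6.15×10⁻⁵ T, outer arc 2.89×10⁻⁵ T.
The two arcs carry current in opposite angular senses, so their fields oppose: B = |6.15×10⁻⁵ − 2.89×10⁻⁵| = 3.26×10⁻⁵ T.

B ≈ 32.6 μT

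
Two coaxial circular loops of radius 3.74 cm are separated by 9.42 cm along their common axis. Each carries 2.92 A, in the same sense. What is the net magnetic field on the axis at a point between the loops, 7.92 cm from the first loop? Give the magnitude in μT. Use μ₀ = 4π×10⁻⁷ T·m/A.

Each loop contributes B = μ₀IR²/[2(R²+z²)^(3/2)] on the axis, with z measured from that loop.
Loop 1 (z = 0.0792 m): B₁ = 3.82×10⁻⁶ T. Loop 2 (z = 0.015 m): B₂ = 3.92×10⁻⁵ T.
The fields add: B = B₁ + B₂ = 4.30×10⁻⁵ T.

B ≈ 43.0 μT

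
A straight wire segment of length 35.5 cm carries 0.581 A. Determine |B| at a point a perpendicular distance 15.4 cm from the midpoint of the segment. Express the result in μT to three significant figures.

For a finite straight segment, B = (μ₀I/4πd)(sinθ₁ + sinθ₂), where θ₁, θ₂ are the angles from the perpendicular to each end.
The perpendicular from the point meets the wire at its midpoint, so each end is L/2 = 0.1775 m away along the wire.
sinθ₁ = 0.1775/√(0.1775²+0.154²) = 0.7553; sinθ₂ = 0.1775/√(0.1775²+0.154²) = 0.7553.
B = (4π×10⁻⁷ × 0.581) / (4π × 0.154) × (0.7553 + 0.7553) = 5.70×10⁻⁷ T.

B ≈ 0.570 μT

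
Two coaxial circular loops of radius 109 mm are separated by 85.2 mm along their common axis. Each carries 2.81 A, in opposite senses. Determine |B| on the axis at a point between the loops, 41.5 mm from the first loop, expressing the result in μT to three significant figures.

Each loop contributes B = μ₀IR²/[2(R²+z²)^(3/2)] on the axis, with z measured from that loop.
Loop 1 (z = 0.0415 m): B₁ = 1.32×10⁻⁵ T. Loop 2 (z = 0.0437 m): B₂ = 1.30×10⁻⁵ T.
The fields oppose: B = |B₁ − B₂| = 2.69×10⁻⁷ T.

B ≈ 0.269 μT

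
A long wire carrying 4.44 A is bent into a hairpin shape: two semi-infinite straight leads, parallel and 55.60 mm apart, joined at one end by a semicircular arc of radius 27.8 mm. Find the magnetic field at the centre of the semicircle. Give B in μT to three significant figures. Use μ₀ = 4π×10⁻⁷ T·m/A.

B ≈ 82.1 μT

The semicircular arc contributes B_arc = μ₀I·π/(4πR) = μ₀I/(4R) = 5.02×10⁻⁵ T.
Each semi-infinite lead is at perpendicular distance R = 0.0278 m from the centre, with the perpendicular foot at its near end, so it contributes μ₀I/(4πR); both point the same way, together 3.19×10⁻⁵ T.
Arc and leads all point the same direction: B = 5.02×10⁻⁵ + 3.19×10⁻⁵ = 8.21×10⁻⁵ T.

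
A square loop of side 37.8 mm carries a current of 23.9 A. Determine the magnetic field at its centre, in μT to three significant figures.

Each side is a finite straight segment at perpendicular distance d = a/(2 tan(π/4)) = 0.0189 m from the centre, with end-angles ±π/4.
One side contributes B₁ = (μ₀I/4πd)·2 sin(π/4) = 1.79×10⁻⁴ T.
All 4 sides add in the same direction: B = 4 × 1.79×10⁻⁴ = 7.15×10⁻⁴ T.

B ≈ 715 μT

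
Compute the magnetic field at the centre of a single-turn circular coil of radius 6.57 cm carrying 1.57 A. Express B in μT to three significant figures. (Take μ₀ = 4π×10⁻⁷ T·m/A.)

B ≈ 15.0 μT

At the centre of a circular loop the Biot–Savart law gives B = μ₀I/(2R).
B = (4π×10⁻⁷ × 1.57) / (2 × 0.0657) = 1.50×10⁻⁵ T.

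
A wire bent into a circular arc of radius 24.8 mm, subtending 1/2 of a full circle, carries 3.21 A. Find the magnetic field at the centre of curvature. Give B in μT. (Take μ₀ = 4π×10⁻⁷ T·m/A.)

The Biot–Savart field of a circular arc at its centre is B = μ₀Iφ/(4πR), with φ = 3.142 rad.
B = (4π×10⁻⁷ × 3.21 × 3.142) / (4π × 0.0248) = 4.07×10⁻⁵ T.

B ≈ 40.7 μT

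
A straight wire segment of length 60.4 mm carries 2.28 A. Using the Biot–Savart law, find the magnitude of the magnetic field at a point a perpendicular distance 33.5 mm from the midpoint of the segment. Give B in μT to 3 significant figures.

B ≈ 9.11 μT

For a finite straight segment, B = (μ₀I/4πd)(sinθ₁ + sinθ₂), where θ₁, θ₂ are the angles from the perpendicular to each end.
The perpendicular from the point meets the wire at its midpoint, so each end is L/2 = 0.0302 m away along the wire.
sinθ₁ = 0.0302/√(0.0302²+0.0335²) = 0.6696; sinθ₂ = 0.0302/√(0.0302²+0.0335²) = 0.6696.
B = (4π×10⁻⁷ × 2.28) / (4π × 0.0335) × (0.6696 + 0.6696) = 9.11×10⁻⁶ T.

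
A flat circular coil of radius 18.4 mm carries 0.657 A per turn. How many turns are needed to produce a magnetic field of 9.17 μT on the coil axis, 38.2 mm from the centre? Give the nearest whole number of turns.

N = 5

For an N-turn coil, B = Nμ₀IR²/[2(R²+z²)^(3/2)]. A single turn gives B₁ = 1.83×10⁻⁶ T with R = 0.0184 m, z = 0.0382 m.
N = B/B₁ = 9.17×10⁻⁶ / 1.83×10⁻⁶ = 5.00.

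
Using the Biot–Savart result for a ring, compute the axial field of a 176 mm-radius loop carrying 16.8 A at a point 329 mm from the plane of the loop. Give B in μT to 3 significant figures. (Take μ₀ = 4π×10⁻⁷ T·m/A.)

On the axis of a circular loop, B = μ₀IR² / [2(R²+z²)^(3/2)].
R² + z² = (0.176)² + (0.329)² = 0.1392 m², and (R²+z²)^(3/2) = 5.19×10⁻² m³.
B = (4π×10⁻⁷ × 16.8 × 0.03098) / (2 × 5.19×10⁻²) = 6.29×10⁻⁶ T.

B ≈ 6.29 μT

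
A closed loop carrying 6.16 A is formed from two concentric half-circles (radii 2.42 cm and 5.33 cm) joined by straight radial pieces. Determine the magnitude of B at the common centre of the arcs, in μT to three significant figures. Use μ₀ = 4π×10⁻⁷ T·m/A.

B ≈ 43.7 μT

The radial connectors point toward the centre, so dl × r̂ = 0 and they contribute nothing.
Each semicircle gives μ₀I/(4R): inner arc 8.00×10⁻⁵ T, outer arc 3.63×10⁻⁵ T.
The two arcs carry current in opposite angular senses, so their fields oppose: B = |8.00×10⁻⁵ − 3.63×10⁻⁵| = 4.37×10⁻⁵ T.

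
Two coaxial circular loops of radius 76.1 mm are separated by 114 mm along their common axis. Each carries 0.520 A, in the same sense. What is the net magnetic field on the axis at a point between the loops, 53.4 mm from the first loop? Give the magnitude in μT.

B ≈ 4.41 μT

Each loop contributes B = μ₀IR²/[2(R²+z²)^(3/2)] on the axis, with z measured from that loop.
Loop 1 (z = 0.0534 m): B₁ = 2.35×10⁻⁶ T. Loop 2 (z = 0.0606 m): B₂ = 2.06×10⁻⁶ T.
The fields add: B = B₁ + B₂ = 4.41×10⁻⁶ T.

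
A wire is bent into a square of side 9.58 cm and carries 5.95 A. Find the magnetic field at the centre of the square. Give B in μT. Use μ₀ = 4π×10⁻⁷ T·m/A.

Each side is a finite straight segment at perpendicular distance d = a/(2 tan(π/4)) = 0.0479 m from the centre, with end-angles ±π/4.
One side contributes B₁ = (μ₀I/4πd)·2 sin(π/4) = 1.76×10⁻⁵ T.
All 4 sides add in the same direction: B = 4 × 1.76×10⁻⁵ = 7.03×10⁻⁵ T.

B ≈ 70.3 μT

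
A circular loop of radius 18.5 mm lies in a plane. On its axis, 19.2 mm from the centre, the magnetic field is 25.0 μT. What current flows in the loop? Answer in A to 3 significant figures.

On the axis of a loop, B = μ₀IR²/[2(R²+z²)^(3/2)], so I = 2B(R²+z²)^(3/2)/(μ₀R²).
R² + z² = 0.0003422 + 0.0003686 = 0.0007109 m²; raised to 3/2 gives 1.90×10⁻⁵ m³.
I = 2 × 2.50×10⁻⁵ × 1.90×10⁻⁵ / (1.26×10⁻⁶ × 0.0003422) = 2.20 A.

I ≈ 2.20 A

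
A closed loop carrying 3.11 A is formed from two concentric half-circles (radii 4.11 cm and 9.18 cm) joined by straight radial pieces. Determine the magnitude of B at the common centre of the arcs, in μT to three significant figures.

B ≈ 13.1 μT

The radial connectors point toward the centre, so dl × r̂ = 0 and they contribute nothing.
Each semicircle gives μ₀I/(4R): inner arc 2.38×10⁻⁵ T, outer arc 1.06×10⁻⁵ T.
The two arcs carry current in opposite angular senses, so their fields oppose: B = |2.38×10⁻⁵ − 1.06×10⁻⁵| = 1.31×10⁻⁵ T.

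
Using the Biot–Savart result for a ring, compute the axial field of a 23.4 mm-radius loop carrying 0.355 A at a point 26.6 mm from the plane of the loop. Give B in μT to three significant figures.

B ≈ 2.75 μT

On the axis of a circular loop, B = μ₀IR² / [2(R²+z²)^(3/2)].
R² + z² = (0.0234)² + (0.0266)² = 0.001255 m², and (R²+z²)^(3/2) = 4.45×10⁻⁵ m³.
B = (4π×10⁻⁷ × 0.355 × 0.0005476) / (2 × 4.45×10⁻⁵) = 2.75×10⁻⁶ T.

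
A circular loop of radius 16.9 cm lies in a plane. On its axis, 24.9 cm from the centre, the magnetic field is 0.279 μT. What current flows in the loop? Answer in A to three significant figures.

I ≈ 0.424 A

On the axis of a loop, B = μ₀IR²/[2(R²+z²)^(3/2)], so I = 2B(R²+z²)^(3/2)/(μ₀R²).
R² + z² = 0.02856 + 0.062 = 0.09056 m²; raised to 3/2 gives 2.73×10⁻² m³.
I = 2 × 2.79×10⁻⁷ × 2.73×10⁻² / (1.26×10⁻⁶ × 0.02856) = 0.424 A.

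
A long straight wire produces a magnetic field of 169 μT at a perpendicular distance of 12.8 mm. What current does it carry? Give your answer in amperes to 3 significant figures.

I ≈ 10.8 A

For a long straight wire B = μ₀I/(2πd), so I = 2πdB/μ₀.
I = 2π × 0.0128 × 1.69×10⁻⁴ / (4π×10⁻⁷) = 10.8 A.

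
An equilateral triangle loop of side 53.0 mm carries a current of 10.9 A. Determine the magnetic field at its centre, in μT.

Each side is a finite straight segment at perpendicular distance d = a/(2 tan(π/3)) = 0.0153 m from the centre, with end-angles ±π/3.
One side contributes B₁ = (μ₀I/4πd)·2 sin(π/3) = 1.23×10⁻⁴ T.
All 3 sides add in the same direction: B = 3 × 1.23×10⁻⁴ = 3.70×10⁻⁴ T.

B ≈ 370 μT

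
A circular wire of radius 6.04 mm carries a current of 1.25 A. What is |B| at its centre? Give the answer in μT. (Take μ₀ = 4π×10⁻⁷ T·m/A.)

At the centre of a circular loop the Biot–Savart law gives B = μ₀I/(2R).
B = (4π×10⁻⁷ × 1.25) / (2 × 0.00604) = 1.30×10⁻⁴ T.

B ≈ 130 μT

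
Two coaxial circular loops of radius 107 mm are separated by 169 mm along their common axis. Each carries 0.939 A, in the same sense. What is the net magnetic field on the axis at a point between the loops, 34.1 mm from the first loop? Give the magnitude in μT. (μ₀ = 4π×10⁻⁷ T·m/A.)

B ≈ 6.09 μT

Each loop contributes B = μ₀IR²/[2(R²+z²)^(3/2)] on the axis, with z measured from that loop.
Loop 1 (z = 0.0341 m): B₁ = 4.77×10⁻⁶ T. Loop 2 (z = 0.1349 m): B₂ = 1.32×10⁻⁶ T.
The fields add: B = B₁ + B₂ = 6.09×10⁻⁶ T.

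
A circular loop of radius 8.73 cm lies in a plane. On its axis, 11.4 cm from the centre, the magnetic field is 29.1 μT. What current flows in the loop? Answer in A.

On the axis of a loop, B = μ₀IR²/[2(R²+z²)^(3/2)], so I = 2B(R²+z²)^(3/2)/(μ₀R²).
R² + z² = 0.007621 + 0.013 = 0.02062 m²; raised to 3/2 gives 2.96×10⁻³ m³.
I = 2 × 2.91×10⁻⁵ × 2.96×10⁻³ / (1.26×10⁻⁶ × 0.007621) = 18.0 A.

I ≈ 18.0 A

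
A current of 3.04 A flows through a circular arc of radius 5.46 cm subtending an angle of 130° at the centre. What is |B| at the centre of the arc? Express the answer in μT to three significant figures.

B ≈ 12.6 μT

The Biot–Savart field of a circular arc at its centre is B = μ₀Iφ/(4πR), with φ = 2.269 rad.
B = (4π×10⁻⁷ × 3.04 × 2.269) / (4π × 0.0546) = 1.26×10⁻⁵ T.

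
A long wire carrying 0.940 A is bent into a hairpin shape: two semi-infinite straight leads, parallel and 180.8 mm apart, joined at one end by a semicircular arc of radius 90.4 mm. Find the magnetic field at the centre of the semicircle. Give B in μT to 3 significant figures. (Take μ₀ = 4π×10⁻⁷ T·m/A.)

The semicircular arc contributes B_arc = μ₀I·π/(4πR) = μ₀I/(4R) = 3.27×10⁻⁶ T.
Each semi-infinite lead is at perpendicular distance R = 0.0904 m from the centre, with the perpendicular foot at its near end, so it contributes μ₀I/(4πR); both point the same way, together 2.08×10⁻⁶ T.
Arc and leads all point the same direction: B = 3.27×10⁻⁶ + 2.08×10⁻⁶ = 5.35×10⁻⁶ T.

B ≈ 5.35 μT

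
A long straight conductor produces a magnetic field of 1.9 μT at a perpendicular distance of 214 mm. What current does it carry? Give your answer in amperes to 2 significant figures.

I ≈ 2.0 A

For a long straight wire B = μ₀I/(2πd), so I = 2πdB/μ₀.
I = 2π × 0.214 × 1.90×10⁻⁶ / (4π×10⁻⁷) = 2.03 A.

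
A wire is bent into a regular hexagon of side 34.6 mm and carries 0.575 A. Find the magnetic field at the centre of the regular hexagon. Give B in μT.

B ≈ 11.5 μT

Each side is a finite straight segment at perpendicular distance d = a/(2 tan(π/6)) = 0.02996 m from the centre, with end-angles ±π/6.
One side contributes B₁ = (μ₀I/4πd)·2 sin(π/6) = 1.92×10⁻⁶ T.
All 6 sides add in the same direction: B = 6 × 1.92×10⁻⁶ = 1.15×10⁻⁵ T.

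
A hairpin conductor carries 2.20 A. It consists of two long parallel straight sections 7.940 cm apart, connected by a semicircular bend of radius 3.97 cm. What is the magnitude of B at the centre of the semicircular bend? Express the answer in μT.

The semicircular arc contributes B_arc = μ₀I·π/(4πR) = μ₀I/(4R) = 1.74×10⁻⁵ T.
Each semi-infinite lead is at perpendicular distance R = 0.0397 m from the centre, with the perpendicular foot at its near end, so it contributes μ₀I/(4πR); both point the same way, together 1.11×10⁻⁵ T.
Arc and leads all point the same direction: B = 1.74×10⁻⁵ + 1.11×10⁻⁵ = 2.85×10⁻⁵ T.

B ≈ 28.5 μT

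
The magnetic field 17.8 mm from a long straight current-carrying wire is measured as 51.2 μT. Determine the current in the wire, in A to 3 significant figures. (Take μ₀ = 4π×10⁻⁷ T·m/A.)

I ≈ 4.56 A

For a long straight wire B = μ₀I/(2πd), so I = 2πdB/μ₀.
I = 2π × 0.0178 × 5.12×10⁻⁵ / (4π×10⁻⁷) = 4.56 A.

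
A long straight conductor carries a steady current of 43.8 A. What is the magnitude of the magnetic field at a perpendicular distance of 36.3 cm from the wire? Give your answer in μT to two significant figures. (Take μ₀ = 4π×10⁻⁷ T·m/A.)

B ≈ 24 μT

For an infinitely long straight wire, B = μ₀I/(2πd).
B = (4π×10⁻⁷ × 43.8) / (2π × 0.363) = 2.41×10⁻⁵ T.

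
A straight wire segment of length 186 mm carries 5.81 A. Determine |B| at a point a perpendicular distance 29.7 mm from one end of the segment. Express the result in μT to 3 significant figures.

B ≈ 19.3 μT

For a finite straight segment, B = (μ₀I/4πd)(sinθ₁ + sinθ₂), where θ₁, θ₂ are the angles from the perpendicular to each end.
The perpendicular foot is at one end, so the two end-offsets along the wire are 0 and L = 0.186 m.
sinθ₁ = 0/√(0²+0.0297²) = 0.0000; sinθ₂ = 0.186/√(0.186²+0.0297²) = 0.9875.
B = (4π×10⁻⁷ × 5.81) / (4π × 0.0297) × (0.0000 + 0.9875) = 1.93×10⁻⁵ T.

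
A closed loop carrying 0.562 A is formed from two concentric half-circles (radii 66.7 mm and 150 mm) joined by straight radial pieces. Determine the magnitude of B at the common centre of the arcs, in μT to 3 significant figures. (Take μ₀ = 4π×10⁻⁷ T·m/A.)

B ≈ 1.47 μT

The radial connectors point toward the centre, so dl × r̂ = 0 and they contribute nothing.
Each semicircle gives μ₀I/(4R): inner arc 2.65×10⁻⁶ T, outer arc 1.18×10⁻⁶ T.
The two arcs carry current in opposite angular senses, so their fields oppose: B = |2.65×10⁻⁶ − 1.18×10⁻⁶| = 1.47×10⁻⁶ T.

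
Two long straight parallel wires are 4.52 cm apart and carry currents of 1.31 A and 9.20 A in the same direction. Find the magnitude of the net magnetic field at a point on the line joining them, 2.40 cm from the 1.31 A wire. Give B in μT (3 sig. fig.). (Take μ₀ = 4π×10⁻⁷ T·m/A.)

B ≈ 75.9 μT

Each long wire gives B = μ₀I/(2πd). Distances are d₁ = 0.024 m and d₂ = 0.0212 m.
B₁ = 1.09×10⁻⁵ T, B₂ = 8.68×10⁻⁵ T.
Between parallel currents the two contributions point in opposite directions, so they subtract. B = |B₁ − B₂| = |1.09×10⁻⁵ − 8.68×10⁻⁵| = 7.59×10⁻⁵ T.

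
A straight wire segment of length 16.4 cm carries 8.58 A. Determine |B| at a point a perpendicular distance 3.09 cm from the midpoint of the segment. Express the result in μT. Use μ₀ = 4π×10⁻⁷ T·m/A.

B ≈ 52.0 μT

For a finite straight segment, B = (μ₀I/4πd)(sinθ₁ + sinθ₂), where θ₁, θ₂ are the angles from the perpendicular to each end.
The perpendicular from the point meets the wire at its midpoint, so each end is L/2 = 0.082 m away along the wire.
sinθ₁ = 0.082/√(0.082²+0.0309²) = 0.9358; sinθ₂ = 0.082/√(0.082²+0.0309²) = 0.9358.
B = (4π×10⁻⁷ × 8.58) / (4π × 0.0309) × (0.9358 + 0.9358) = 5.20×10⁻⁵ T.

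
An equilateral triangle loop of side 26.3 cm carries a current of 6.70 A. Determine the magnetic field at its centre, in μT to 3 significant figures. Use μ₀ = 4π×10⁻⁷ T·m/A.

B ≈ 45.9 μT

Each side is a finite straight segment at perpendicular distance d = a/(2 tan(π/3)) = 0.07592 m from the centre, with end-angles ±π/3.
One side contributes B₁ = (μ₀I/4πd)·2 sin(π/3) = 1.53×10⁻⁵ T.
All 3 sides add in the same direction: B = 3 × 1.53×10⁻⁵ = 4.59×10⁻⁵ T.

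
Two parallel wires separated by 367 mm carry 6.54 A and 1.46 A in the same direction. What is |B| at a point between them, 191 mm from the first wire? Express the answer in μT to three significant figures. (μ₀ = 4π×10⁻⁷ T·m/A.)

Each long wire gives B = μ₀I/(2πd). Distances are d₁ = 0.191 m and d₂ = 0.176 m.
B₁ = 6.85×10⁻⁶ T, B₂ = 1.66×10⁻⁶ T.
Between parallel currents the two contributions point in opposite directions, so they subtract. B = |B₁ − B₂| = |6.85×10⁻⁶ − 1.66×10⁻⁶| = 5.19×10⁻⁶ T.

B ≈ 5.19 μT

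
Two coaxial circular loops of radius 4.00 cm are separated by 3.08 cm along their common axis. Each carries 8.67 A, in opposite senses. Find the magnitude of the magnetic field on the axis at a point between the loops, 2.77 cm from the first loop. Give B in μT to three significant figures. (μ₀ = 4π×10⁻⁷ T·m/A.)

Each loop contributes B = μ₀IR²/[2(R²+z²)^(3/2)] on the axis, with z measured from that loop.
Loop 1 (z = 0.0277 m): B₁ = 7.57×10⁻⁵ T. Loop 2 (z = 0.0031 m): B₂ = 1.35×10⁻⁴ T.
The fields oppose: B = |B₁ − B₂| = 5.93×10⁻⁵ T.

B ≈ 59.3 μT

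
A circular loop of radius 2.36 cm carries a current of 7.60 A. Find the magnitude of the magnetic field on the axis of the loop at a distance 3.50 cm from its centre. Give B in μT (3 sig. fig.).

On the axis of a circular loop, B = μ₀IR² / [2(R²+z²)^(3/2)].
R² + z² = (0.0236)² + (0.035)² = 0.001782 m², and (R²+z²)^(3/2) = 7.52×10⁻⁵ m³.
B = (4π×10⁻⁷ × 7.60 × 0.000557) / (2 × 7.52×10⁻⁵) = 3.54×10⁻⁵ T.

B ≈ 35.4 μT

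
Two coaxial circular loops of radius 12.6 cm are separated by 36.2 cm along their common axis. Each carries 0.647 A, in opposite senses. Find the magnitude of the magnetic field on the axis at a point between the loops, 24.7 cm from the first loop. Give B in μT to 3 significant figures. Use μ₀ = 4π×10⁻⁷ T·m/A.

B ≈ 0.997 μT

Each loop contributes B = μ₀IR²/[2(R²+z²)^(3/2)] on the axis, with z measured from that loop.
Loop 1 (z = 0.247 m): B₁ = 3.03×10⁻⁷ T. Loop 2 (z = 0.115 m): B₂ = 1.30×10⁻⁶ T.
The fields oppose: B = |B₁ − B₂| = 9.97×10⁻⁷ T.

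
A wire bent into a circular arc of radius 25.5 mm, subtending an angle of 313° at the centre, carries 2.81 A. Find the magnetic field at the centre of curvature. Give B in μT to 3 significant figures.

B ≈ 60.2 μT

The Biot–Savart field of a circular arc at its centre is B = μ₀Iφ/(4πR), with φ = 5.463 rad.
B = (4π×10⁻⁷ × 2.81 × 5.463) / (4π × 0.0255) = 6.02×10⁻⁵ T.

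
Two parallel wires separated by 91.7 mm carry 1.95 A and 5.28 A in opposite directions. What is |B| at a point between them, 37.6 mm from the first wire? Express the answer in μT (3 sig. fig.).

B ≈ 29.9 μT

Each long wire gives B = μ₀I/(2πd). Distances are d₁ = 0.0376 m and d₂ = 0.0541 m.
B₁ = 1.04×10⁻⁵ T, B₂ = 1.95×10⁻⁵ T.
Between antiparallel currents both contributions point the same way, so they add. B = B₁ + B₂ = 1.04×10⁻⁵ + 1.95×10⁻⁵ = 2.99×10⁻⁵ T.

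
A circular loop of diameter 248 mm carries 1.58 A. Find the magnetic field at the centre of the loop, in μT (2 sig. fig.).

B ≈ 8.0 μT

At the centre of a circular loop the Biot–Savart law gives B = μ₀I/(2R) (so R = 0.124 m).
B = (4π×10⁻⁷ × 1.58) / (2 × 0.124) = 8.01×10⁻⁶ T.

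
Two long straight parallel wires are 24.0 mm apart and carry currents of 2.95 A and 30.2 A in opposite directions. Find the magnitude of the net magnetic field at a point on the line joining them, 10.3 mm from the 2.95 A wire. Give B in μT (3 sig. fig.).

Each long wire gives B = μ₀I/(2πd). Distances are d₁ = 0.0103 m and d₂ = 0.0137 m.
B₁ = 5.73×10⁻⁵ T, B₂ = 4.41×10⁻⁴ T.
Between antiparallel currents both contributions point the same way, so they add. B = B₁ + B₂ = 5.73×10⁻⁵ + 4.41×10⁻⁴ = 4.98×10⁻⁴ T.

B ≈ 498 μT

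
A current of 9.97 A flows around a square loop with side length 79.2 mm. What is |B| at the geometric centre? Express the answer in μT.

Each side is a finite straight segment at perpendicular distance d = a/(2 tan(π/4)) = 0.0396 m from the centre, with end-angles ±π/4.
One side contributes B₁ = (μ₀I/4πd)·2 sin(π/4) = 3.56×10⁻⁵ T.
All 4 sides add in the same direction: B = 4 × 3.56×10⁻⁵ = 1.42×10⁻⁴ T.

B ≈ 142 μT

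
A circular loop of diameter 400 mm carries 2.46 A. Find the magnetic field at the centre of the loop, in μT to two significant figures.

B ≈ 7.7 μT

At the centre of a circular loop the Biot–Savart law gives B = μ₀I/(2R) (so R = 0.2 m).
B = (4π×10⁻⁷ × 2.46) / (2 × 0.2) = 7.73×10⁻⁶ T.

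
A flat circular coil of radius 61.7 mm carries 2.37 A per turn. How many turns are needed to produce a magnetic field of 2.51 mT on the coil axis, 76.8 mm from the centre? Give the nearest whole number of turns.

N = 423

For an N-turn coil, B = Nμ₀IR²/[2(R²+z²)^(3/2)]. A single turn gives B₁ = 5.93×10⁻⁶ T with R = 0.0617 m, z = 0.0768 m.
N = B/B₁ = 2.51×10⁻³ / 5.93×10⁻⁶ = 423.33.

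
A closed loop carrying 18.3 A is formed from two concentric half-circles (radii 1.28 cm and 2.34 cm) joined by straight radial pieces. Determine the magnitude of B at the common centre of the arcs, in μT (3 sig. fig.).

The radial connectors point toward the centre, so dl × r̂ = 0 and they contribute nothing.
Each semicircle gives μ₀I/(4R): inner arc 4.49×10⁻⁴ T, outer arc 2.46×10⁻⁴ T.
The two arcs carry current in opposite angular senses, so their fields oppose: B = |4.49×10⁻⁴ − 2.46×10⁻⁴| = 2.03×10⁻⁴ T.

B ≈ 203 μT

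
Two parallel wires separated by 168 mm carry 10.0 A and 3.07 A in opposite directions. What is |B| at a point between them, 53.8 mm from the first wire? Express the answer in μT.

B ≈ 42.6 μT

Each long wire gives B = μ₀I/(2πd). Distances are d₁ = 0.0538 m and d₂ = 0.1142 m.
B₁ = 3.72×10⁻⁵ T, B₂ = 5.38×10⁻⁶ T.
Between antiparallel currents both contributions point the same way, so they add. B = B₁ + B₂ = 3.72×10⁻⁵ + 5.38×10⁻⁶ = 4.26×10⁻⁵ T.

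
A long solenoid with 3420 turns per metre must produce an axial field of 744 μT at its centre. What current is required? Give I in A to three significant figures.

I ≈ 0.173 A

Inside a long solenoid B = μ₀nI with n = 3420 m⁻¹, so I = B/(μ₀n).
I = 7.44×10⁻⁴ / (4π×10⁻⁷ × 3420) = 0.173 A.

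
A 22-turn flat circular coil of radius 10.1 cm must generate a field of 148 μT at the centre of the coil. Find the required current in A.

I ≈ 1.08 A

For an N-turn coil, B = Nμ₀I/(2R) with R = 0.101 m, so I = 2RB/(Nμ₀) = 2 × 0.101 × 1.48×10⁻⁴ / (22 × 4π×10⁻⁷) = 1.08 A.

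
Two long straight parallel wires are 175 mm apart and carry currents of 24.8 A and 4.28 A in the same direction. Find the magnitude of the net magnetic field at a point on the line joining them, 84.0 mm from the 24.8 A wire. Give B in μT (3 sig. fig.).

Each long wire gives B = μ₀I/(2πd). Distances are d₁ = 0.084 m and d₂ = 0.091 m.
B₁ = 5.90×10⁻⁵ T, B₂ = 9.41×10⁻⁶ T.
Between parallel currents the two contributions point in opposite directions, so they subtract. B = |B₁ − B₂| = |5.90×10⁻⁵ − 9.41×10⁻⁶| = 4.96×10⁻⁵ T.

B ≈ 49.6 μT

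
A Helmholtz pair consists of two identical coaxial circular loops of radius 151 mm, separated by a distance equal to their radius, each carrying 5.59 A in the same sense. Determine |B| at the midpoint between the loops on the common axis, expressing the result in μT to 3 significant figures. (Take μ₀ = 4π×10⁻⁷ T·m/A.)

B ≈ 33.3 μT

Each loop contributes B = μ₀IR²/[2(R²+z²)^(3/2)] on the axis, with z measured from that loop.
Loop 1 (z = 0.0755 m): B₁ = 1.66×10⁻⁵ T. Loop 2 (z = 0.0755 m): B₂ = 1.66×10⁻⁵ T.
The fields add: B = B₁ + B₂ = 3.33×10⁻⁵ T.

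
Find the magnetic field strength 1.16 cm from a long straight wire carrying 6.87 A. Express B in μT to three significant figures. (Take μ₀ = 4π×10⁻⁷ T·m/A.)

B ≈ 118 μT

For an infinitely long straight wire, B = μ₀I/(2πd).
B = (4π×10⁻⁷ × 6.87) / (2π × 0.0116) = 1.18×10⁻⁴ T.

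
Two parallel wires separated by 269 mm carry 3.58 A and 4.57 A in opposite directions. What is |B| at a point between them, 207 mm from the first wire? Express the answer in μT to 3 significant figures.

Each long wire gives B = μ₀I/(2πd). Distances are d₁ = 0.207 m and d₂ = 0.062 m.
B₁ = 3.46×10⁻⁶ T, B₂ = 1.47×10⁻⁵ T.
Between antiparallel currents both contributions point the same way, so they add. B = B₁ + B₂ = 3.46×10⁻⁶ + 1.47×10⁻⁵ = 1.82×10⁻⁵ T.

B ≈ 18.2 μT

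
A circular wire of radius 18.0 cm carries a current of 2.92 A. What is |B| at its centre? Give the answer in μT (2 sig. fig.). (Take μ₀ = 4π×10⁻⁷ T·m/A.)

B ≈ 10 μT

At the centre of a circular loop the Biot–Savart law gives B = μ₀I/(2R).
B = (4π×10⁻⁷ × 2.92) / (2 × 0.18) = 1.02×10⁻⁵ T.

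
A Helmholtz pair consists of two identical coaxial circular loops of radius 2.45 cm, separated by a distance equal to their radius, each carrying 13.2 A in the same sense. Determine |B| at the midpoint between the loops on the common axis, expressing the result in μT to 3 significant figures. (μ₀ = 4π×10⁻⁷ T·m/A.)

Each loop contributes B = μ₀IR²/[2(R²+z²)^(3/2)] on the axis, with z measured from that loop.
Loop 1 (z = 0.01225 m): B₁ = 2.42×10⁻⁴ T. Loop 2 (z = 0.01225 m): B₂ = 2.42×10⁻⁴ T.
The fields add: B = B₁ + B₂ = 4.84×10⁻⁴ T.

B ≈ 484 μT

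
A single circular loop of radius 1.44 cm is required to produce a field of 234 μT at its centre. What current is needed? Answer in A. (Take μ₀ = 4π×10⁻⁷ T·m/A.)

At the centre of a circular loop B = μ₀I/(2R), so I = 2RB/μ₀.
With R = 0.0144 m, I = 2 × 0.0144 × 2.34×10⁻⁴ / (4π×10⁻⁷) = 5.36 A.

I ≈ 5.36 A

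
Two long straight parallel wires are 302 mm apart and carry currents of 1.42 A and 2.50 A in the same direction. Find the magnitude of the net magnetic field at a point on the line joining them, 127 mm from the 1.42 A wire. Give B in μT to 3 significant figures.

B ≈ 0.621 μT

Each long wire gives B = μ₀I/(2πd). Distances are d₁ = 0.127 m and d₂ = 0.175 m.
B₁ = 2.24×10⁻⁶ T, B₂ = 2.86×10⁻⁶ T.
Between parallel currents the two contributions point in opposite directions, so they subtract. B = |B₁ − B₂| = |2.24×10⁻⁶ − 2.86×10⁻⁶| = 6.21×10⁻⁷ T.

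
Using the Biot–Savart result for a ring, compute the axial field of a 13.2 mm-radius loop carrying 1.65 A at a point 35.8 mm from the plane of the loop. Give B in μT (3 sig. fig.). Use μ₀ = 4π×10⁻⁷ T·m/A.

B ≈ 3.25 μT

On the axis of a circular loop, B = μ₀IR² / [2(R²+z²)^(3/2)].
R² + z² = (0.0132)² + (0.0358)² = 0.001456 m², and (R²+z²)^(3/2) = 5.56×10⁻⁵ m³.
B = (4π×10⁻⁷ × 1.65 × 0.0001742) / (2 × 5.56×10⁻⁵) = 3.25×10⁻⁶ T.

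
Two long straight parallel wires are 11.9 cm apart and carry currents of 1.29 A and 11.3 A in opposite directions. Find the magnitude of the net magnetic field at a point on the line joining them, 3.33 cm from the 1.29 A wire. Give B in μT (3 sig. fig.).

Each long wire gives B = μ₀I/(2πd). Distances are d₁ = 0.0333 m and d₂ = 0.0857 m.
B₁ = 7.75×10⁻⁶ T, B₂ = 2.64×10⁻⁵ T.
Between antiparallel currents both contributions point the same way, so they add. B = B₁ + B₂ = 7.75×10⁻⁶ + 2.64×10⁻⁵ = 3.41×10⁻⁵ T.

B ≈ 34.1 μT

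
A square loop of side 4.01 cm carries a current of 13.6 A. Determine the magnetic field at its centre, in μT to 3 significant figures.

Each side is a finite straight segment at perpendicular distance d = a/(2 tan(π/4)) = 0.02005 m from the centre, with end-angles ±π/4.
One side contributes B₁ = (μ₀I/4πd)·2 sin(π/4) = 9.59×10⁻⁵ T.
All 4 sides add in the same direction: B = 4 × 9.59×10⁻⁵ = 3.84×10⁻⁴ T.

B ≈ 384 μT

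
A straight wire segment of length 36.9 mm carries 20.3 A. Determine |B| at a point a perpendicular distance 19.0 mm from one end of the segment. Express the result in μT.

B ≈ 95.0 μT

For a finite straight segment, B = (μ₀I/4πd)(sinθ₁ + sinθ₂), where θ₁, θ₂ are the angles from the perpendicular to each end.
The perpendicular foot is at one end, so the two end-offsets along the wire are 0 and L = 0.0369 m.
sinθ₁ = 0/√(0²+0.019²) = 0.0000; sinθ₂ = 0.0369/√(0.0369²+0.019²) = 0.8891.
B = (4π×10⁻⁷ × 20.3) / (4π × 0.019) × (0.0000 + 0.8891) = 9.50×10⁻⁵ T.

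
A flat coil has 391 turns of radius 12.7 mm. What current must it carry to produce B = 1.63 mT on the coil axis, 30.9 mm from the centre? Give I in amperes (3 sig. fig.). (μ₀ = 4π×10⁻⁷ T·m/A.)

I ≈ 1.53 A

For an N-turn coil, B = Nμ₀IR²/[2(R²+z²)^(3/2)] with R = 0.0127 m, z = 0.0309 m, so I = 2B(R²+z²)^(3/2)/(Nμ₀R²) = 2 × 1.63×10⁻³ × 3.73×10⁻⁵ / (391 × 4π×10⁻⁷ × 0.0001613) = 1.53 A.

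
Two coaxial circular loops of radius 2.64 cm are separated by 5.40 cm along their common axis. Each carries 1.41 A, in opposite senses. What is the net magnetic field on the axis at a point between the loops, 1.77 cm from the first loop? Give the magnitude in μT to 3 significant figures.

B ≈ 12.4 μT

Each loop contributes B = μ₀IR²/[2(R²+z²)^(3/2)] on the axis, with z measured from that loop.
Loop 1 (z = 0.0177 m): B₁ = 1.92×10⁻⁵ T. Loop 2 (z = 0.0363 m): B₂ = 6.83×10⁻⁶ T.
The fields oppose: B = |B₁ − B₂| = 1.24×10⁻⁵ T.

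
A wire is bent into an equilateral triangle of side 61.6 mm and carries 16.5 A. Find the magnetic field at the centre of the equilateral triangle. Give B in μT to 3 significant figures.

B ≈ 482 μT

Each side is a finite straight segment at perpendicular distance d = a/(2 tan(π/3)) = 0.01778 m from the centre, with end-angles ±π/3.
One side contributes B₁ = (μ₀I/4πd)·2 sin(π/3) = 1.61×10⁻⁴ T.
All 3 sides add in the same direction: B = 3 × 1.61×10⁻⁴ = 4.82×10⁻⁴ T.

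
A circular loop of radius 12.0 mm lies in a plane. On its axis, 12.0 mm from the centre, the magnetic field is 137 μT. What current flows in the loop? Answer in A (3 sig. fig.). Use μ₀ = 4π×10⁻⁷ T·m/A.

On the axis of a loop, B = μ₀IR²/[2(R²+z²)^(3/2)], so I = 2B(R²+z²)^(3/2)/(μ₀R²).
R² + z² = 0.000144 + 0.000144 = 0.000288 m²; raised to 3/2 gives 4.89×10⁻⁶ m³.
I = 2 × 1.37×10⁻⁴ × 4.89×10⁻⁶ / (1.26×10⁻⁶ × 0.000144) = 7.40 A.

I ≈ 7.40 A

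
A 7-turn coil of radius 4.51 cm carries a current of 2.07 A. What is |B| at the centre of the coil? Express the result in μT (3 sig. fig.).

For an N-turn flat coil, B = Nμ₀I/(2R) with R = 0.0451 m.
B = 7 × 2.88×10⁻⁵ T = 2.02×10⁻⁴ T.

B ≈ 202 μT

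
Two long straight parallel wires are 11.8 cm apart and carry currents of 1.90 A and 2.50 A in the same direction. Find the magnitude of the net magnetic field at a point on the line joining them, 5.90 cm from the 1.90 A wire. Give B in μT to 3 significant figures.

Each long wire gives B = μ₀I/(2πd). Distances are d₁ = 0.059 m and d₂ = 0.059 m.
B₁ = 6.44×10⁻⁶ T, B₂ = 8.47×10⁻⁶ T.
Between parallel currents the two contributions point in opposite directions, so they subtract. B = |B₁ − B₂| = |6.44×10⁻⁶ − 8.47×10⁻⁶| = 2.03×10⁻⁶ T.

B ≈ 2.03 μT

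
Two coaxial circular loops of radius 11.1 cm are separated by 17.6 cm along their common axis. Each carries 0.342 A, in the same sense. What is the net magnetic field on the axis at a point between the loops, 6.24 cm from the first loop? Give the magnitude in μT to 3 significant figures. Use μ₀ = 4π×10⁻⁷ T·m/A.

B ≈ 1.94 μT

Each loop contributes B = μ₀IR²/[2(R²+z²)^(3/2)] on the axis, with z measured from that loop.
Loop 1 (z = 0.0624 m): B₁ = 1.28×10⁻⁶ T. Loop 2 (z = 0.1136 m): B₂ = 6.61×10⁻⁷ T.
The fields add: B = B₁ + B₂ = 1.94×10⁻⁶ T.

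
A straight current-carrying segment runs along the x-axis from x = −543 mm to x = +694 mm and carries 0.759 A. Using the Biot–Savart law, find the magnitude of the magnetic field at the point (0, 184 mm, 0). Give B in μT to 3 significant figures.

For a finite straight segment, B = (μ₀I/4πd)(sinθ₁ + sinθ₂), where θ₁, θ₂ are the angles from the perpendicular to each end.
The perpendicular distance is d = 0.184 m; the end-offsets along the wire are a = 0.543 m and b = 0.694 m.
sinθ₁ = 0.543/√(0.543²+0.184²) = 0.9471; sinθ₂ = 0.694/√(0.694²+0.184²) = 0.9666.
B = (4π×10⁻⁷ × 0.759) / (4π × 0.184) × (0.9471 + 0.9666) = 7.89×10⁻⁷ T.

B ≈ 0.789 μT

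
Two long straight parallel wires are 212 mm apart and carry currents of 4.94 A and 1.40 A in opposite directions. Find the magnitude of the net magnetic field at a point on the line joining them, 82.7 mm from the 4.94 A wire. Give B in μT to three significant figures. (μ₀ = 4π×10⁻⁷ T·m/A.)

B ≈ 14.1 μT

Each long wire gives B = μ₀I/(2πd). Distances are d₁ = 0.0827 m and d₂ = 0.1293 m.
B₁ = 1.19×10⁻⁵ T, B₂ = 2.17×10⁻⁶ T.
Between antiparallel currents both contributions point the same way, so they add. B = B₁ + B₂ = 1.19×10⁻⁵ + 2.17×10⁻⁶ = 1.41×10⁻⁵ T.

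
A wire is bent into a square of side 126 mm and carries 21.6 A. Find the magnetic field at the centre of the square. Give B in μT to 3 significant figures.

Each side is a finite straight segment at perpendicular distance d = a/(2 tan(π/4)) = 0.063 m from the centre, with end-angles ±π/4.
One side contributes B₁ = (μ₀I/4πd)·2 sin(π/4) = 4.85×10⁻⁵ T.
All 4 sides add in the same direction: B = 4 × 4.85×10⁻⁵ = 1.94×10⁻⁴ T.

B ≈ 194 μT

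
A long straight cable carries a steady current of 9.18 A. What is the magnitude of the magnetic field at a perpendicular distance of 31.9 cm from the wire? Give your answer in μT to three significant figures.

For an infinitely long straight wire, B = μ₀I/(2πd).
B = (4π×10⁻⁷ × 9.18) / (2π × 0.319) = 5.76×10⁻⁶ T.

B ≈ 5.76 μT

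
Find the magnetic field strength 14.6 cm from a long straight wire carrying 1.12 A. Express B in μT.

B ≈ 1.53 μT

For an infinitely long straight wire, B = μ₀I/(2πd).
B = (4π×10⁻⁷ × 1.12) / (2π × 0.146) = 1.53×10⁻⁶ T.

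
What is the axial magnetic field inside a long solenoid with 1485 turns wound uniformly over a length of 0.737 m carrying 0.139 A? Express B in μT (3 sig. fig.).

Inside a long solenoid, B = μ₀nI with n = 2015 turns/m.
B = 4π×10⁻⁷ × 2015 × 0.139 = 3.52×10⁻⁴ T.

B ≈ 352 μT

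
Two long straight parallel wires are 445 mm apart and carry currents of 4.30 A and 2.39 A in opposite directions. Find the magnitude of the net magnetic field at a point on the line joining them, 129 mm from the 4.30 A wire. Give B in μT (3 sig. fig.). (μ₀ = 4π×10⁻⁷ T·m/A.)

B ≈ 8.18 μT

Each long wire gives B = μ₀I/(2πd). Distances are d₁ = 0.129 m and d₂ = 0.316 m.
B₁ = 6.67×10⁻⁶ T, B₂ = 1.51×10⁻⁶ T.
Between antiparallel currents both contributions point the same way, so they add. B = B₁ + B₂ = 6.67×10⁻⁶ + 1.51×10⁻⁶ = 8.18×10⁻⁶ T.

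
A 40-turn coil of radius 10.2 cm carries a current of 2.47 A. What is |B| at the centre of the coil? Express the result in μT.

B ≈ 609 μT

For an N-turn flat coil, B = Nμ₀I/(2R) with R = 0.102 m.
B = 40 × 1.52×10⁻⁵ T = 6.09×10⁻⁴ T.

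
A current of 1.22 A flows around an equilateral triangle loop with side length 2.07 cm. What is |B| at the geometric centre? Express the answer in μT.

Each side is a finite straight segment at perpendicular distance d = a/(2 tan(π/3)) = 0.005976 m from the centre, with end-angles ±π/3.
One side contributes B₁ = (μ₀I/4πd)·2 sin(π/3) = 3.54×10⁻⁵ T.
All 3 sides add in the same direction: B = 3 × 3.54×10⁻⁵ = 1.06×10⁻⁴ T.

B ≈ 106 μT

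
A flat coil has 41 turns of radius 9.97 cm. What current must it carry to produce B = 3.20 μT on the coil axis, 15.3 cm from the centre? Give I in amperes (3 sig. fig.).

I ≈ 0.0761 A

For an N-turn coil, B = Nμ₀IR²/[2(R²+z²)^(3/2)] with R = 0.0997 m, z = 0.153 m, so I = 2B(R²+z²)^(3/2)/(Nμ₀R²) = 2 × 3.20×10⁻⁶ × 6.09×10⁻³ / (41 × 4π×10⁻⁷ × 0.00994) = 7.61×10⁻² A.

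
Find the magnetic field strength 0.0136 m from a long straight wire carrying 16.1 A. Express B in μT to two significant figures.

For an infinitely long straight wire, B = μ₀I/(2πd).
B = (4π×10⁻⁷ × 16.1) / (2π × 0.0136) = 2.37×10⁻⁴ T.

B ≈ 240 μT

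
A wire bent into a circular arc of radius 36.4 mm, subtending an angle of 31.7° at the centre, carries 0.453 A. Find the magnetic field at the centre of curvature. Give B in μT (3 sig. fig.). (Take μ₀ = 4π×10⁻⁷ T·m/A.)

The Biot–Savart field of a circular arc at its centre is B = μ₀Iφ/(4πR), with φ = 0.5533 rad.
B = (4π×10⁻⁷ × 0.453 × 0.5533) / (4π × 0.0364) = 6.89×10⁻⁷ T.

B ≈ 0.689 μT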